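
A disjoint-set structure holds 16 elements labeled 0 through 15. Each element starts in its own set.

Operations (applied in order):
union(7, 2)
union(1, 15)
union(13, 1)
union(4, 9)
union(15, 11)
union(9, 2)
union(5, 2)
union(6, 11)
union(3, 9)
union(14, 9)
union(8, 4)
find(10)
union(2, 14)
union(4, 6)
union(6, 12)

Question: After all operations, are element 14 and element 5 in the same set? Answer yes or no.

Step 1: union(7, 2) -> merged; set of 7 now {2, 7}
Step 2: union(1, 15) -> merged; set of 1 now {1, 15}
Step 3: union(13, 1) -> merged; set of 13 now {1, 13, 15}
Step 4: union(4, 9) -> merged; set of 4 now {4, 9}
Step 5: union(15, 11) -> merged; set of 15 now {1, 11, 13, 15}
Step 6: union(9, 2) -> merged; set of 9 now {2, 4, 7, 9}
Step 7: union(5, 2) -> merged; set of 5 now {2, 4, 5, 7, 9}
Step 8: union(6, 11) -> merged; set of 6 now {1, 6, 11, 13, 15}
Step 9: union(3, 9) -> merged; set of 3 now {2, 3, 4, 5, 7, 9}
Step 10: union(14, 9) -> merged; set of 14 now {2, 3, 4, 5, 7, 9, 14}
Step 11: union(8, 4) -> merged; set of 8 now {2, 3, 4, 5, 7, 8, 9, 14}
Step 12: find(10) -> no change; set of 10 is {10}
Step 13: union(2, 14) -> already same set; set of 2 now {2, 3, 4, 5, 7, 8, 9, 14}
Step 14: union(4, 6) -> merged; set of 4 now {1, 2, 3, 4, 5, 6, 7, 8, 9, 11, 13, 14, 15}
Step 15: union(6, 12) -> merged; set of 6 now {1, 2, 3, 4, 5, 6, 7, 8, 9, 11, 12, 13, 14, 15}
Set of 14: {1, 2, 3, 4, 5, 6, 7, 8, 9, 11, 12, 13, 14, 15}; 5 is a member.

Answer: yes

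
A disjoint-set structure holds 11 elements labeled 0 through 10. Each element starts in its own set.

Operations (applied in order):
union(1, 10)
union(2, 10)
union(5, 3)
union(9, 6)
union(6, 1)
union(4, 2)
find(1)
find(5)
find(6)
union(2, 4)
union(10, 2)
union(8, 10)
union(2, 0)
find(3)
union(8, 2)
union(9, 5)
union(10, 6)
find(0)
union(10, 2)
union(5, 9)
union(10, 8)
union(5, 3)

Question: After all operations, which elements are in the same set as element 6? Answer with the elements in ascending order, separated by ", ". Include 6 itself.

Step 1: union(1, 10) -> merged; set of 1 now {1, 10}
Step 2: union(2, 10) -> merged; set of 2 now {1, 2, 10}
Step 3: union(5, 3) -> merged; set of 5 now {3, 5}
Step 4: union(9, 6) -> merged; set of 9 now {6, 9}
Step 5: union(6, 1) -> merged; set of 6 now {1, 2, 6, 9, 10}
Step 6: union(4, 2) -> merged; set of 4 now {1, 2, 4, 6, 9, 10}
Step 7: find(1) -> no change; set of 1 is {1, 2, 4, 6, 9, 10}
Step 8: find(5) -> no change; set of 5 is {3, 5}
Step 9: find(6) -> no change; set of 6 is {1, 2, 4, 6, 9, 10}
Step 10: union(2, 4) -> already same set; set of 2 now {1, 2, 4, 6, 9, 10}
Step 11: union(10, 2) -> already same set; set of 10 now {1, 2, 4, 6, 9, 10}
Step 12: union(8, 10) -> merged; set of 8 now {1, 2, 4, 6, 8, 9, 10}
Step 13: union(2, 0) -> merged; set of 2 now {0, 1, 2, 4, 6, 8, 9, 10}
Step 14: find(3) -> no change; set of 3 is {3, 5}
Step 15: union(8, 2) -> already same set; set of 8 now {0, 1, 2, 4, 6, 8, 9, 10}
Step 16: union(9, 5) -> merged; set of 9 now {0, 1, 2, 3, 4, 5, 6, 8, 9, 10}
Step 17: union(10, 6) -> already same set; set of 10 now {0, 1, 2, 3, 4, 5, 6, 8, 9, 10}
Step 18: find(0) -> no change; set of 0 is {0, 1, 2, 3, 4, 5, 6, 8, 9, 10}
Step 19: union(10, 2) -> already same set; set of 10 now {0, 1, 2, 3, 4, 5, 6, 8, 9, 10}
Step 20: union(5, 9) -> already same set; set of 5 now {0, 1, 2, 3, 4, 5, 6, 8, 9, 10}
Step 21: union(10, 8) -> already same set; set of 10 now {0, 1, 2, 3, 4, 5, 6, 8, 9, 10}
Step 22: union(5, 3) -> already same set; set of 5 now {0, 1, 2, 3, 4, 5, 6, 8, 9, 10}
Component of 6: {0, 1, 2, 3, 4, 5, 6, 8, 9, 10}

Answer: 0, 1, 2, 3, 4, 5, 6, 8, 9, 10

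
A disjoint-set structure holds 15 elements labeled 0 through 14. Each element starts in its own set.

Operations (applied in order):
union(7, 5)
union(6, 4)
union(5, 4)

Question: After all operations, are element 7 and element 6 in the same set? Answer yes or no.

Answer: yes

Derivation:
Step 1: union(7, 5) -> merged; set of 7 now {5, 7}
Step 2: union(6, 4) -> merged; set of 6 now {4, 6}
Step 3: union(5, 4) -> merged; set of 5 now {4, 5, 6, 7}
Set of 7: {4, 5, 6, 7}; 6 is a member.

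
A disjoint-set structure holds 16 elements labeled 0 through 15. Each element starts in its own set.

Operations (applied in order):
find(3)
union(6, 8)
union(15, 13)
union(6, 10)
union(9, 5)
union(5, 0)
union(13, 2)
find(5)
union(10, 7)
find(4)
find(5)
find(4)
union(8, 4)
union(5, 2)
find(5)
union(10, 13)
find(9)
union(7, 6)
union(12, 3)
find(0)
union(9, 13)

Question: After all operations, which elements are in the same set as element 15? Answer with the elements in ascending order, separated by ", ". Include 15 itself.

Step 1: find(3) -> no change; set of 3 is {3}
Step 2: union(6, 8) -> merged; set of 6 now {6, 8}
Step 3: union(15, 13) -> merged; set of 15 now {13, 15}
Step 4: union(6, 10) -> merged; set of 6 now {6, 8, 10}
Step 5: union(9, 5) -> merged; set of 9 now {5, 9}
Step 6: union(5, 0) -> merged; set of 5 now {0, 5, 9}
Step 7: union(13, 2) -> merged; set of 13 now {2, 13, 15}
Step 8: find(5) -> no change; set of 5 is {0, 5, 9}
Step 9: union(10, 7) -> merged; set of 10 now {6, 7, 8, 10}
Step 10: find(4) -> no change; set of 4 is {4}
Step 11: find(5) -> no change; set of 5 is {0, 5, 9}
Step 12: find(4) -> no change; set of 4 is {4}
Step 13: union(8, 4) -> merged; set of 8 now {4, 6, 7, 8, 10}
Step 14: union(5, 2) -> merged; set of 5 now {0, 2, 5, 9, 13, 15}
Step 15: find(5) -> no change; set of 5 is {0, 2, 5, 9, 13, 15}
Step 16: union(10, 13) -> merged; set of 10 now {0, 2, 4, 5, 6, 7, 8, 9, 10, 13, 15}
Step 17: find(9) -> no change; set of 9 is {0, 2, 4, 5, 6, 7, 8, 9, 10, 13, 15}
Step 18: union(7, 6) -> already same set; set of 7 now {0, 2, 4, 5, 6, 7, 8, 9, 10, 13, 15}
Step 19: union(12, 3) -> merged; set of 12 now {3, 12}
Step 20: find(0) -> no change; set of 0 is {0, 2, 4, 5, 6, 7, 8, 9, 10, 13, 15}
Step 21: union(9, 13) -> already same set; set of 9 now {0, 2, 4, 5, 6, 7, 8, 9, 10, 13, 15}
Component of 15: {0, 2, 4, 5, 6, 7, 8, 9, 10, 13, 15}

Answer: 0, 2, 4, 5, 6, 7, 8, 9, 10, 13, 15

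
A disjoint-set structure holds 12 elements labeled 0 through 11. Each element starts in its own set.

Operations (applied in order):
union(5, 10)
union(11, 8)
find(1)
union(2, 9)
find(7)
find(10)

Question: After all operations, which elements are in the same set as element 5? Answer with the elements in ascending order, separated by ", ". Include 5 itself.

Answer: 5, 10

Derivation:
Step 1: union(5, 10) -> merged; set of 5 now {5, 10}
Step 2: union(11, 8) -> merged; set of 11 now {8, 11}
Step 3: find(1) -> no change; set of 1 is {1}
Step 4: union(2, 9) -> merged; set of 2 now {2, 9}
Step 5: find(7) -> no change; set of 7 is {7}
Step 6: find(10) -> no change; set of 10 is {5, 10}
Component of 5: {5, 10}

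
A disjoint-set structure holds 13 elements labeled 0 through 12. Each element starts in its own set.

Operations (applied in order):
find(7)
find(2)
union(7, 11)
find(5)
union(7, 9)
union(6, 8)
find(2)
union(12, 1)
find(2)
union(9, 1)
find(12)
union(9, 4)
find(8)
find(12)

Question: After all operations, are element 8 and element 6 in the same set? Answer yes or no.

Answer: yes

Derivation:
Step 1: find(7) -> no change; set of 7 is {7}
Step 2: find(2) -> no change; set of 2 is {2}
Step 3: union(7, 11) -> merged; set of 7 now {7, 11}
Step 4: find(5) -> no change; set of 5 is {5}
Step 5: union(7, 9) -> merged; set of 7 now {7, 9, 11}
Step 6: union(6, 8) -> merged; set of 6 now {6, 8}
Step 7: find(2) -> no change; set of 2 is {2}
Step 8: union(12, 1) -> merged; set of 12 now {1, 12}
Step 9: find(2) -> no change; set of 2 is {2}
Step 10: union(9, 1) -> merged; set of 9 now {1, 7, 9, 11, 12}
Step 11: find(12) -> no change; set of 12 is {1, 7, 9, 11, 12}
Step 12: union(9, 4) -> merged; set of 9 now {1, 4, 7, 9, 11, 12}
Step 13: find(8) -> no change; set of 8 is {6, 8}
Step 14: find(12) -> no change; set of 12 is {1, 4, 7, 9, 11, 12}
Set of 8: {6, 8}; 6 is a member.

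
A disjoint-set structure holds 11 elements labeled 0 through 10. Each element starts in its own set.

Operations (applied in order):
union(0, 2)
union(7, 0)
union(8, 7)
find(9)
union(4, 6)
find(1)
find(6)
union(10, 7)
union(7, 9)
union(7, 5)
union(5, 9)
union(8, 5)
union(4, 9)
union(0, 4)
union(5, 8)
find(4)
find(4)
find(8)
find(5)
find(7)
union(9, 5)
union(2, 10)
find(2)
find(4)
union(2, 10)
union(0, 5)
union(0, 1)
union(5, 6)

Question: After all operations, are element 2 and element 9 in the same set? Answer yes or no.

Step 1: union(0, 2) -> merged; set of 0 now {0, 2}
Step 2: union(7, 0) -> merged; set of 7 now {0, 2, 7}
Step 3: union(8, 7) -> merged; set of 8 now {0, 2, 7, 8}
Step 4: find(9) -> no change; set of 9 is {9}
Step 5: union(4, 6) -> merged; set of 4 now {4, 6}
Step 6: find(1) -> no change; set of 1 is {1}
Step 7: find(6) -> no change; set of 6 is {4, 6}
Step 8: union(10, 7) -> merged; set of 10 now {0, 2, 7, 8, 10}
Step 9: union(7, 9) -> merged; set of 7 now {0, 2, 7, 8, 9, 10}
Step 10: union(7, 5) -> merged; set of 7 now {0, 2, 5, 7, 8, 9, 10}
Step 11: union(5, 9) -> already same set; set of 5 now {0, 2, 5, 7, 8, 9, 10}
Step 12: union(8, 5) -> already same set; set of 8 now {0, 2, 5, 7, 8, 9, 10}
Step 13: union(4, 9) -> merged; set of 4 now {0, 2, 4, 5, 6, 7, 8, 9, 10}
Step 14: union(0, 4) -> already same set; set of 0 now {0, 2, 4, 5, 6, 7, 8, 9, 10}
Step 15: union(5, 8) -> already same set; set of 5 now {0, 2, 4, 5, 6, 7, 8, 9, 10}
Step 16: find(4) -> no change; set of 4 is {0, 2, 4, 5, 6, 7, 8, 9, 10}
Step 17: find(4) -> no change; set of 4 is {0, 2, 4, 5, 6, 7, 8, 9, 10}
Step 18: find(8) -> no change; set of 8 is {0, 2, 4, 5, 6, 7, 8, 9, 10}
Step 19: find(5) -> no change; set of 5 is {0, 2, 4, 5, 6, 7, 8, 9, 10}
Step 20: find(7) -> no change; set of 7 is {0, 2, 4, 5, 6, 7, 8, 9, 10}
Step 21: union(9, 5) -> already same set; set of 9 now {0, 2, 4, 5, 6, 7, 8, 9, 10}
Step 22: union(2, 10) -> already same set; set of 2 now {0, 2, 4, 5, 6, 7, 8, 9, 10}
Step 23: find(2) -> no change; set of 2 is {0, 2, 4, 5, 6, 7, 8, 9, 10}
Step 24: find(4) -> no change; set of 4 is {0, 2, 4, 5, 6, 7, 8, 9, 10}
Step 25: union(2, 10) -> already same set; set of 2 now {0, 2, 4, 5, 6, 7, 8, 9, 10}
Step 26: union(0, 5) -> already same set; set of 0 now {0, 2, 4, 5, 6, 7, 8, 9, 10}
Step 27: union(0, 1) -> merged; set of 0 now {0, 1, 2, 4, 5, 6, 7, 8, 9, 10}
Step 28: union(5, 6) -> already same set; set of 5 now {0, 1, 2, 4, 5, 6, 7, 8, 9, 10}
Set of 2: {0, 1, 2, 4, 5, 6, 7, 8, 9, 10}; 9 is a member.

Answer: yes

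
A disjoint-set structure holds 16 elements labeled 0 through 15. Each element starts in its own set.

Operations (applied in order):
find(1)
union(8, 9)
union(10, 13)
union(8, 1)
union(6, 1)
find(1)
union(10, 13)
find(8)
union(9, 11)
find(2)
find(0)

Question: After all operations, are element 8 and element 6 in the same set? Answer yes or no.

Answer: yes

Derivation:
Step 1: find(1) -> no change; set of 1 is {1}
Step 2: union(8, 9) -> merged; set of 8 now {8, 9}
Step 3: union(10, 13) -> merged; set of 10 now {10, 13}
Step 4: union(8, 1) -> merged; set of 8 now {1, 8, 9}
Step 5: union(6, 1) -> merged; set of 6 now {1, 6, 8, 9}
Step 6: find(1) -> no change; set of 1 is {1, 6, 8, 9}
Step 7: union(10, 13) -> already same set; set of 10 now {10, 13}
Step 8: find(8) -> no change; set of 8 is {1, 6, 8, 9}
Step 9: union(9, 11) -> merged; set of 9 now {1, 6, 8, 9, 11}
Step 10: find(2) -> no change; set of 2 is {2}
Step 11: find(0) -> no change; set of 0 is {0}
Set of 8: {1, 6, 8, 9, 11}; 6 is a member.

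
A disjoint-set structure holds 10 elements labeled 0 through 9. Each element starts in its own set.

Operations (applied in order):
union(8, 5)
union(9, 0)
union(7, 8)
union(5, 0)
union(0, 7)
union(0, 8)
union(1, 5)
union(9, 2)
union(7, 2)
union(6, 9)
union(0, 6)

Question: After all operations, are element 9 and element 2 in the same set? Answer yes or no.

Step 1: union(8, 5) -> merged; set of 8 now {5, 8}
Step 2: union(9, 0) -> merged; set of 9 now {0, 9}
Step 3: union(7, 8) -> merged; set of 7 now {5, 7, 8}
Step 4: union(5, 0) -> merged; set of 5 now {0, 5, 7, 8, 9}
Step 5: union(0, 7) -> already same set; set of 0 now {0, 5, 7, 8, 9}
Step 6: union(0, 8) -> already same set; set of 0 now {0, 5, 7, 8, 9}
Step 7: union(1, 5) -> merged; set of 1 now {0, 1, 5, 7, 8, 9}
Step 8: union(9, 2) -> merged; set of 9 now {0, 1, 2, 5, 7, 8, 9}
Step 9: union(7, 2) -> already same set; set of 7 now {0, 1, 2, 5, 7, 8, 9}
Step 10: union(6, 9) -> merged; set of 6 now {0, 1, 2, 5, 6, 7, 8, 9}
Step 11: union(0, 6) -> already same set; set of 0 now {0, 1, 2, 5, 6, 7, 8, 9}
Set of 9: {0, 1, 2, 5, 6, 7, 8, 9}; 2 is a member.

Answer: yes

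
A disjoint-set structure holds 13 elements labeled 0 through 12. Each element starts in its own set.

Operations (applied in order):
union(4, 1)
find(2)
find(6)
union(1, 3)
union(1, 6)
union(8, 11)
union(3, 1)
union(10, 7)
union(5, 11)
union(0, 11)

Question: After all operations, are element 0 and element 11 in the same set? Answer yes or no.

Step 1: union(4, 1) -> merged; set of 4 now {1, 4}
Step 2: find(2) -> no change; set of 2 is {2}
Step 3: find(6) -> no change; set of 6 is {6}
Step 4: union(1, 3) -> merged; set of 1 now {1, 3, 4}
Step 5: union(1, 6) -> merged; set of 1 now {1, 3, 4, 6}
Step 6: union(8, 11) -> merged; set of 8 now {8, 11}
Step 7: union(3, 1) -> already same set; set of 3 now {1, 3, 4, 6}
Step 8: union(10, 7) -> merged; set of 10 now {7, 10}
Step 9: union(5, 11) -> merged; set of 5 now {5, 8, 11}
Step 10: union(0, 11) -> merged; set of 0 now {0, 5, 8, 11}
Set of 0: {0, 5, 8, 11}; 11 is a member.

Answer: yes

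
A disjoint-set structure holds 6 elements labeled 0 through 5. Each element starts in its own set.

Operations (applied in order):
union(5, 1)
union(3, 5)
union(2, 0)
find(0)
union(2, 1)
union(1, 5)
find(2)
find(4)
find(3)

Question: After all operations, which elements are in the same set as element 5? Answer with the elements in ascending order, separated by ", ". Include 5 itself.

Step 1: union(5, 1) -> merged; set of 5 now {1, 5}
Step 2: union(3, 5) -> merged; set of 3 now {1, 3, 5}
Step 3: union(2, 0) -> merged; set of 2 now {0, 2}
Step 4: find(0) -> no change; set of 0 is {0, 2}
Step 5: union(2, 1) -> merged; set of 2 now {0, 1, 2, 3, 5}
Step 6: union(1, 5) -> already same set; set of 1 now {0, 1, 2, 3, 5}
Step 7: find(2) -> no change; set of 2 is {0, 1, 2, 3, 5}
Step 8: find(4) -> no change; set of 4 is {4}
Step 9: find(3) -> no change; set of 3 is {0, 1, 2, 3, 5}
Component of 5: {0, 1, 2, 3, 5}

Answer: 0, 1, 2, 3, 5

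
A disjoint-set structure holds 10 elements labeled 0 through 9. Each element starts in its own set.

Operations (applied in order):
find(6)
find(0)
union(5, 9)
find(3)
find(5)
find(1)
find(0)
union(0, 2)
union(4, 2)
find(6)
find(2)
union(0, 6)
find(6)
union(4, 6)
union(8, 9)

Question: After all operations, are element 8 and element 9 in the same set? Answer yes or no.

Step 1: find(6) -> no change; set of 6 is {6}
Step 2: find(0) -> no change; set of 0 is {0}
Step 3: union(5, 9) -> merged; set of 5 now {5, 9}
Step 4: find(3) -> no change; set of 3 is {3}
Step 5: find(5) -> no change; set of 5 is {5, 9}
Step 6: find(1) -> no change; set of 1 is {1}
Step 7: find(0) -> no change; set of 0 is {0}
Step 8: union(0, 2) -> merged; set of 0 now {0, 2}
Step 9: union(4, 2) -> merged; set of 4 now {0, 2, 4}
Step 10: find(6) -> no change; set of 6 is {6}
Step 11: find(2) -> no change; set of 2 is {0, 2, 4}
Step 12: union(0, 6) -> merged; set of 0 now {0, 2, 4, 6}
Step 13: find(6) -> no change; set of 6 is {0, 2, 4, 6}
Step 14: union(4, 6) -> already same set; set of 4 now {0, 2, 4, 6}
Step 15: union(8, 9) -> merged; set of 8 now {5, 8, 9}
Set of 8: {5, 8, 9}; 9 is a member.

Answer: yes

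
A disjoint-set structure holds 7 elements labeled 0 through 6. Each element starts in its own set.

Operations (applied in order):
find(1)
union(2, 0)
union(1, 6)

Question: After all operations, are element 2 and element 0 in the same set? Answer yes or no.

Step 1: find(1) -> no change; set of 1 is {1}
Step 2: union(2, 0) -> merged; set of 2 now {0, 2}
Step 3: union(1, 6) -> merged; set of 1 now {1, 6}
Set of 2: {0, 2}; 0 is a member.

Answer: yes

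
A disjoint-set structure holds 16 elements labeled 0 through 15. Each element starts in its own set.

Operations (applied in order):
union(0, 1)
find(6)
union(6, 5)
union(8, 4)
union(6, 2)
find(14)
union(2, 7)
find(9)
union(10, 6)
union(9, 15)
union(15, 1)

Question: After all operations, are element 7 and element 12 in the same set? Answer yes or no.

Answer: no

Derivation:
Step 1: union(0, 1) -> merged; set of 0 now {0, 1}
Step 2: find(6) -> no change; set of 6 is {6}
Step 3: union(6, 5) -> merged; set of 6 now {5, 6}
Step 4: union(8, 4) -> merged; set of 8 now {4, 8}
Step 5: union(6, 2) -> merged; set of 6 now {2, 5, 6}
Step 6: find(14) -> no change; set of 14 is {14}
Step 7: union(2, 7) -> merged; set of 2 now {2, 5, 6, 7}
Step 8: find(9) -> no change; set of 9 is {9}
Step 9: union(10, 6) -> merged; set of 10 now {2, 5, 6, 7, 10}
Step 10: union(9, 15) -> merged; set of 9 now {9, 15}
Step 11: union(15, 1) -> merged; set of 15 now {0, 1, 9, 15}
Set of 7: {2, 5, 6, 7, 10}; 12 is not a member.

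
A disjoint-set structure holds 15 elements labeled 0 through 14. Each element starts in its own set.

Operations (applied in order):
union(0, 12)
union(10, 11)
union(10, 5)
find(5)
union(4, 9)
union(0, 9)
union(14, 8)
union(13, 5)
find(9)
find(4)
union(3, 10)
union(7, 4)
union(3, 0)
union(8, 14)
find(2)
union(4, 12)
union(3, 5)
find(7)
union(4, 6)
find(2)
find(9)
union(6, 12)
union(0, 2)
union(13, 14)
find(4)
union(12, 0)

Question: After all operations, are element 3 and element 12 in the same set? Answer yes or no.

Step 1: union(0, 12) -> merged; set of 0 now {0, 12}
Step 2: union(10, 11) -> merged; set of 10 now {10, 11}
Step 3: union(10, 5) -> merged; set of 10 now {5, 10, 11}
Step 4: find(5) -> no change; set of 5 is {5, 10, 11}
Step 5: union(4, 9) -> merged; set of 4 now {4, 9}
Step 6: union(0, 9) -> merged; set of 0 now {0, 4, 9, 12}
Step 7: union(14, 8) -> merged; set of 14 now {8, 14}
Step 8: union(13, 5) -> merged; set of 13 now {5, 10, 11, 13}
Step 9: find(9) -> no change; set of 9 is {0, 4, 9, 12}
Step 10: find(4) -> no change; set of 4 is {0, 4, 9, 12}
Step 11: union(3, 10) -> merged; set of 3 now {3, 5, 10, 11, 13}
Step 12: union(7, 4) -> merged; set of 7 now {0, 4, 7, 9, 12}
Step 13: union(3, 0) -> merged; set of 3 now {0, 3, 4, 5, 7, 9, 10, 11, 12, 13}
Step 14: union(8, 14) -> already same set; set of 8 now {8, 14}
Step 15: find(2) -> no change; set of 2 is {2}
Step 16: union(4, 12) -> already same set; set of 4 now {0, 3, 4, 5, 7, 9, 10, 11, 12, 13}
Step 17: union(3, 5) -> already same set; set of 3 now {0, 3, 4, 5, 7, 9, 10, 11, 12, 13}
Step 18: find(7) -> no change; set of 7 is {0, 3, 4, 5, 7, 9, 10, 11, 12, 13}
Step 19: union(4, 6) -> merged; set of 4 now {0, 3, 4, 5, 6, 7, 9, 10, 11, 12, 13}
Step 20: find(2) -> no change; set of 2 is {2}
Step 21: find(9) -> no change; set of 9 is {0, 3, 4, 5, 6, 7, 9, 10, 11, 12, 13}
Step 22: union(6, 12) -> already same set; set of 6 now {0, 3, 4, 5, 6, 7, 9, 10, 11, 12, 13}
Step 23: union(0, 2) -> merged; set of 0 now {0, 2, 3, 4, 5, 6, 7, 9, 10, 11, 12, 13}
Step 24: union(13, 14) -> merged; set of 13 now {0, 2, 3, 4, 5, 6, 7, 8, 9, 10, 11, 12, 13, 14}
Step 25: find(4) -> no change; set of 4 is {0, 2, 3, 4, 5, 6, 7, 8, 9, 10, 11, 12, 13, 14}
Step 26: union(12, 0) -> already same set; set of 12 now {0, 2, 3, 4, 5, 6, 7, 8, 9, 10, 11, 12, 13, 14}
Set of 3: {0, 2, 3, 4, 5, 6, 7, 8, 9, 10, 11, 12, 13, 14}; 12 is a member.

Answer: yes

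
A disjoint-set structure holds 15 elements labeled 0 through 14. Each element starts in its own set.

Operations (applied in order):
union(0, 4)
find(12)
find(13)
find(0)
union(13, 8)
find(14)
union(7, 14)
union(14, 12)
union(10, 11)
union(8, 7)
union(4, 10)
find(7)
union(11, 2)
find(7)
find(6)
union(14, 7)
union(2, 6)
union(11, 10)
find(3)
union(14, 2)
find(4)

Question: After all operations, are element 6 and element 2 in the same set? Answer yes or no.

Answer: yes

Derivation:
Step 1: union(0, 4) -> merged; set of 0 now {0, 4}
Step 2: find(12) -> no change; set of 12 is {12}
Step 3: find(13) -> no change; set of 13 is {13}
Step 4: find(0) -> no change; set of 0 is {0, 4}
Step 5: union(13, 8) -> merged; set of 13 now {8, 13}
Step 6: find(14) -> no change; set of 14 is {14}
Step 7: union(7, 14) -> merged; set of 7 now {7, 14}
Step 8: union(14, 12) -> merged; set of 14 now {7, 12, 14}
Step 9: union(10, 11) -> merged; set of 10 now {10, 11}
Step 10: union(8, 7) -> merged; set of 8 now {7, 8, 12, 13, 14}
Step 11: union(4, 10) -> merged; set of 4 now {0, 4, 10, 11}
Step 12: find(7) -> no change; set of 7 is {7, 8, 12, 13, 14}
Step 13: union(11, 2) -> merged; set of 11 now {0, 2, 4, 10, 11}
Step 14: find(7) -> no change; set of 7 is {7, 8, 12, 13, 14}
Step 15: find(6) -> no change; set of 6 is {6}
Step 16: union(14, 7) -> already same set; set of 14 now {7, 8, 12, 13, 14}
Step 17: union(2, 6) -> merged; set of 2 now {0, 2, 4, 6, 10, 11}
Step 18: union(11, 10) -> already same set; set of 11 now {0, 2, 4, 6, 10, 11}
Step 19: find(3) -> no change; set of 3 is {3}
Step 20: union(14, 2) -> merged; set of 14 now {0, 2, 4, 6, 7, 8, 10, 11, 12, 13, 14}
Step 21: find(4) -> no change; set of 4 is {0, 2, 4, 6, 7, 8, 10, 11, 12, 13, 14}
Set of 6: {0, 2, 4, 6, 7, 8, 10, 11, 12, 13, 14}; 2 is a member.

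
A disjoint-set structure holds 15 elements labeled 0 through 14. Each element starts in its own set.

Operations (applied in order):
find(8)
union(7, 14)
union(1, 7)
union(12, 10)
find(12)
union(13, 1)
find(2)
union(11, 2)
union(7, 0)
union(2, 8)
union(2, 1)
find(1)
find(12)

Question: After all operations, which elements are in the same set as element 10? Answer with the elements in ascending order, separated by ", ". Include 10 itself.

Step 1: find(8) -> no change; set of 8 is {8}
Step 2: union(7, 14) -> merged; set of 7 now {7, 14}
Step 3: union(1, 7) -> merged; set of 1 now {1, 7, 14}
Step 4: union(12, 10) -> merged; set of 12 now {10, 12}
Step 5: find(12) -> no change; set of 12 is {10, 12}
Step 6: union(13, 1) -> merged; set of 13 now {1, 7, 13, 14}
Step 7: find(2) -> no change; set of 2 is {2}
Step 8: union(11, 2) -> merged; set of 11 now {2, 11}
Step 9: union(7, 0) -> merged; set of 7 now {0, 1, 7, 13, 14}
Step 10: union(2, 8) -> merged; set of 2 now {2, 8, 11}
Step 11: union(2, 1) -> merged; set of 2 now {0, 1, 2, 7, 8, 11, 13, 14}
Step 12: find(1) -> no change; set of 1 is {0, 1, 2, 7, 8, 11, 13, 14}
Step 13: find(12) -> no change; set of 12 is {10, 12}
Component of 10: {10, 12}

Answer: 10, 12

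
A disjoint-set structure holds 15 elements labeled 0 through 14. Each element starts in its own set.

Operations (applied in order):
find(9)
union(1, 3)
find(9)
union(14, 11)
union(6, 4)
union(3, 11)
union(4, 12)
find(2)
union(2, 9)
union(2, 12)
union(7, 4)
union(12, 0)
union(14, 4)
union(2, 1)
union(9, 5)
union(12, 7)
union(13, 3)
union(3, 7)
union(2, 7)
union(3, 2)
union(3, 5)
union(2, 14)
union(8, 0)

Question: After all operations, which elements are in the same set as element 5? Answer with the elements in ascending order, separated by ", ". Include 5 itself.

Answer: 0, 1, 2, 3, 4, 5, 6, 7, 8, 9, 11, 12, 13, 14

Derivation:
Step 1: find(9) -> no change; set of 9 is {9}
Step 2: union(1, 3) -> merged; set of 1 now {1, 3}
Step 3: find(9) -> no change; set of 9 is {9}
Step 4: union(14, 11) -> merged; set of 14 now {11, 14}
Step 5: union(6, 4) -> merged; set of 6 now {4, 6}
Step 6: union(3, 11) -> merged; set of 3 now {1, 3, 11, 14}
Step 7: union(4, 12) -> merged; set of 4 now {4, 6, 12}
Step 8: find(2) -> no change; set of 2 is {2}
Step 9: union(2, 9) -> merged; set of 2 now {2, 9}
Step 10: union(2, 12) -> merged; set of 2 now {2, 4, 6, 9, 12}
Step 11: union(7, 4) -> merged; set of 7 now {2, 4, 6, 7, 9, 12}
Step 12: union(12, 0) -> merged; set of 12 now {0, 2, 4, 6, 7, 9, 12}
Step 13: union(14, 4) -> merged; set of 14 now {0, 1, 2, 3, 4, 6, 7, 9, 11, 12, 14}
Step 14: union(2, 1) -> already same set; set of 2 now {0, 1, 2, 3, 4, 6, 7, 9, 11, 12, 14}
Step 15: union(9, 5) -> merged; set of 9 now {0, 1, 2, 3, 4, 5, 6, 7, 9, 11, 12, 14}
Step 16: union(12, 7) -> already same set; set of 12 now {0, 1, 2, 3, 4, 5, 6, 7, 9, 11, 12, 14}
Step 17: union(13, 3) -> merged; set of 13 now {0, 1, 2, 3, 4, 5, 6, 7, 9, 11, 12, 13, 14}
Step 18: union(3, 7) -> already same set; set of 3 now {0, 1, 2, 3, 4, 5, 6, 7, 9, 11, 12, 13, 14}
Step 19: union(2, 7) -> already same set; set of 2 now {0, 1, 2, 3, 4, 5, 6, 7, 9, 11, 12, 13, 14}
Step 20: union(3, 2) -> already same set; set of 3 now {0, 1, 2, 3, 4, 5, 6, 7, 9, 11, 12, 13, 14}
Step 21: union(3, 5) -> already same set; set of 3 now {0, 1, 2, 3, 4, 5, 6, 7, 9, 11, 12, 13, 14}
Step 22: union(2, 14) -> already same set; set of 2 now {0, 1, 2, 3, 4, 5, 6, 7, 9, 11, 12, 13, 14}
Step 23: union(8, 0) -> merged; set of 8 now {0, 1, 2, 3, 4, 5, 6, 7, 8, 9, 11, 12, 13, 14}
Component of 5: {0, 1, 2, 3, 4, 5, 6, 7, 8, 9, 11, 12, 13, 14}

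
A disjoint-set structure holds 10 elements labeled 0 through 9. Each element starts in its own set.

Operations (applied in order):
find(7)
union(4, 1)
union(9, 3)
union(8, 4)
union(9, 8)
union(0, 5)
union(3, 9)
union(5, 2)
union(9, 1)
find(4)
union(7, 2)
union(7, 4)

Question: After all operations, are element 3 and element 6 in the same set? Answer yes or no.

Step 1: find(7) -> no change; set of 7 is {7}
Step 2: union(4, 1) -> merged; set of 4 now {1, 4}
Step 3: union(9, 3) -> merged; set of 9 now {3, 9}
Step 4: union(8, 4) -> merged; set of 8 now {1, 4, 8}
Step 5: union(9, 8) -> merged; set of 9 now {1, 3, 4, 8, 9}
Step 6: union(0, 5) -> merged; set of 0 now {0, 5}
Step 7: union(3, 9) -> already same set; set of 3 now {1, 3, 4, 8, 9}
Step 8: union(5, 2) -> merged; set of 5 now {0, 2, 5}
Step 9: union(9, 1) -> already same set; set of 9 now {1, 3, 4, 8, 9}
Step 10: find(4) -> no change; set of 4 is {1, 3, 4, 8, 9}
Step 11: union(7, 2) -> merged; set of 7 now {0, 2, 5, 7}
Step 12: union(7, 4) -> merged; set of 7 now {0, 1, 2, 3, 4, 5, 7, 8, 9}
Set of 3: {0, 1, 2, 3, 4, 5, 7, 8, 9}; 6 is not a member.

Answer: no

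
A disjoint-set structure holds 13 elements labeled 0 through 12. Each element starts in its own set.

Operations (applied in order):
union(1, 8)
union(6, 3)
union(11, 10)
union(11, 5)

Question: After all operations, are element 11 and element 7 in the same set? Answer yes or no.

Step 1: union(1, 8) -> merged; set of 1 now {1, 8}
Step 2: union(6, 3) -> merged; set of 6 now {3, 6}
Step 3: union(11, 10) -> merged; set of 11 now {10, 11}
Step 4: union(11, 5) -> merged; set of 11 now {5, 10, 11}
Set of 11: {5, 10, 11}; 7 is not a member.

Answer: no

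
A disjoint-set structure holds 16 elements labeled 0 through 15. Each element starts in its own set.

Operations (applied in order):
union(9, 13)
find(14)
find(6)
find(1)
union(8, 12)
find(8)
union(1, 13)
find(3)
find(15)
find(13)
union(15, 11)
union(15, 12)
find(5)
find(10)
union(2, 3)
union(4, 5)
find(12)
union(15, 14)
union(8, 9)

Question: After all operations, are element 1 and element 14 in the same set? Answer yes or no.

Answer: yes

Derivation:
Step 1: union(9, 13) -> merged; set of 9 now {9, 13}
Step 2: find(14) -> no change; set of 14 is {14}
Step 3: find(6) -> no change; set of 6 is {6}
Step 4: find(1) -> no change; set of 1 is {1}
Step 5: union(8, 12) -> merged; set of 8 now {8, 12}
Step 6: find(8) -> no change; set of 8 is {8, 12}
Step 7: union(1, 13) -> merged; set of 1 now {1, 9, 13}
Step 8: find(3) -> no change; set of 3 is {3}
Step 9: find(15) -> no change; set of 15 is {15}
Step 10: find(13) -> no change; set of 13 is {1, 9, 13}
Step 11: union(15, 11) -> merged; set of 15 now {11, 15}
Step 12: union(15, 12) -> merged; set of 15 now {8, 11, 12, 15}
Step 13: find(5) -> no change; set of 5 is {5}
Step 14: find(10) -> no change; set of 10 is {10}
Step 15: union(2, 3) -> merged; set of 2 now {2, 3}
Step 16: union(4, 5) -> merged; set of 4 now {4, 5}
Step 17: find(12) -> no change; set of 12 is {8, 11, 12, 15}
Step 18: union(15, 14) -> merged; set of 15 now {8, 11, 12, 14, 15}
Step 19: union(8, 9) -> merged; set of 8 now {1, 8, 9, 11, 12, 13, 14, 15}
Set of 1: {1, 8, 9, 11, 12, 13, 14, 15}; 14 is a member.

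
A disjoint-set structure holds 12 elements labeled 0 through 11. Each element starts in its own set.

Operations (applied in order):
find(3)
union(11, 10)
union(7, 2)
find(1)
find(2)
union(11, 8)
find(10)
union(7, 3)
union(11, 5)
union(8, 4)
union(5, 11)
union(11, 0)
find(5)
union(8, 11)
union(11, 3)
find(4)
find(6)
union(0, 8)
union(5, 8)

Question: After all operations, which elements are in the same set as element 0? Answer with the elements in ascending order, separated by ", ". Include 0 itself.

Answer: 0, 2, 3, 4, 5, 7, 8, 10, 11

Derivation:
Step 1: find(3) -> no change; set of 3 is {3}
Step 2: union(11, 10) -> merged; set of 11 now {10, 11}
Step 3: union(7, 2) -> merged; set of 7 now {2, 7}
Step 4: find(1) -> no change; set of 1 is {1}
Step 5: find(2) -> no change; set of 2 is {2, 7}
Step 6: union(11, 8) -> merged; set of 11 now {8, 10, 11}
Step 7: find(10) -> no change; set of 10 is {8, 10, 11}
Step 8: union(7, 3) -> merged; set of 7 now {2, 3, 7}
Step 9: union(11, 5) -> merged; set of 11 now {5, 8, 10, 11}
Step 10: union(8, 4) -> merged; set of 8 now {4, 5, 8, 10, 11}
Step 11: union(5, 11) -> already same set; set of 5 now {4, 5, 8, 10, 11}
Step 12: union(11, 0) -> merged; set of 11 now {0, 4, 5, 8, 10, 11}
Step 13: find(5) -> no change; set of 5 is {0, 4, 5, 8, 10, 11}
Step 14: union(8, 11) -> already same set; set of 8 now {0, 4, 5, 8, 10, 11}
Step 15: union(11, 3) -> merged; set of 11 now {0, 2, 3, 4, 5, 7, 8, 10, 11}
Step 16: find(4) -> no change; set of 4 is {0, 2, 3, 4, 5, 7, 8, 10, 11}
Step 17: find(6) -> no change; set of 6 is {6}
Step 18: union(0, 8) -> already same set; set of 0 now {0, 2, 3, 4, 5, 7, 8, 10, 11}
Step 19: union(5, 8) -> already same set; set of 5 now {0, 2, 3, 4, 5, 7, 8, 10, 11}
Component of 0: {0, 2, 3, 4, 5, 7, 8, 10, 11}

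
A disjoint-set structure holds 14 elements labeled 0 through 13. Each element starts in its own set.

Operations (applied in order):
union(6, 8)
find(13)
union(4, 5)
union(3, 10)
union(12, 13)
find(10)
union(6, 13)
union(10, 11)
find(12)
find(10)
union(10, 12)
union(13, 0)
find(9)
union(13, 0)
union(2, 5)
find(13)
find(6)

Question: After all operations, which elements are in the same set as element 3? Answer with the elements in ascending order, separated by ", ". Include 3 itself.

Step 1: union(6, 8) -> merged; set of 6 now {6, 8}
Step 2: find(13) -> no change; set of 13 is {13}
Step 3: union(4, 5) -> merged; set of 4 now {4, 5}
Step 4: union(3, 10) -> merged; set of 3 now {3, 10}
Step 5: union(12, 13) -> merged; set of 12 now {12, 13}
Step 6: find(10) -> no change; set of 10 is {3, 10}
Step 7: union(6, 13) -> merged; set of 6 now {6, 8, 12, 13}
Step 8: union(10, 11) -> merged; set of 10 now {3, 10, 11}
Step 9: find(12) -> no change; set of 12 is {6, 8, 12, 13}
Step 10: find(10) -> no change; set of 10 is {3, 10, 11}
Step 11: union(10, 12) -> merged; set of 10 now {3, 6, 8, 10, 11, 12, 13}
Step 12: union(13, 0) -> merged; set of 13 now {0, 3, 6, 8, 10, 11, 12, 13}
Step 13: find(9) -> no change; set of 9 is {9}
Step 14: union(13, 0) -> already same set; set of 13 now {0, 3, 6, 8, 10, 11, 12, 13}
Step 15: union(2, 5) -> merged; set of 2 now {2, 4, 5}
Step 16: find(13) -> no change; set of 13 is {0, 3, 6, 8, 10, 11, 12, 13}
Step 17: find(6) -> no change; set of 6 is {0, 3, 6, 8, 10, 11, 12, 13}
Component of 3: {0, 3, 6, 8, 10, 11, 12, 13}

Answer: 0, 3, 6, 8, 10, 11, 12, 13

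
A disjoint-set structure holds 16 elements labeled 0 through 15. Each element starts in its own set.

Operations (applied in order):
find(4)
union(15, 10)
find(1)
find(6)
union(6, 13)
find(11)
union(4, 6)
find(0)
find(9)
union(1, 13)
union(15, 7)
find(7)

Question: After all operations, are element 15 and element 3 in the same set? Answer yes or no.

Step 1: find(4) -> no change; set of 4 is {4}
Step 2: union(15, 10) -> merged; set of 15 now {10, 15}
Step 3: find(1) -> no change; set of 1 is {1}
Step 4: find(6) -> no change; set of 6 is {6}
Step 5: union(6, 13) -> merged; set of 6 now {6, 13}
Step 6: find(11) -> no change; set of 11 is {11}
Step 7: union(4, 6) -> merged; set of 4 now {4, 6, 13}
Step 8: find(0) -> no change; set of 0 is {0}
Step 9: find(9) -> no change; set of 9 is {9}
Step 10: union(1, 13) -> merged; set of 1 now {1, 4, 6, 13}
Step 11: union(15, 7) -> merged; set of 15 now {7, 10, 15}
Step 12: find(7) -> no change; set of 7 is {7, 10, 15}
Set of 15: {7, 10, 15}; 3 is not a member.

Answer: no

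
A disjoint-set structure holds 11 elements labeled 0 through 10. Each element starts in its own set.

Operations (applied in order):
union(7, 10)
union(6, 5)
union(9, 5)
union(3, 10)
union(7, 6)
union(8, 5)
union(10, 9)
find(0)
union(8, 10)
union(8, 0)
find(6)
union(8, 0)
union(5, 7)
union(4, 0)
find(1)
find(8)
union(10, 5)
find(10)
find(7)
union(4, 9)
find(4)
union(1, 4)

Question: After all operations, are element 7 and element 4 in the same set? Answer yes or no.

Answer: yes

Derivation:
Step 1: union(7, 10) -> merged; set of 7 now {7, 10}
Step 2: union(6, 5) -> merged; set of 6 now {5, 6}
Step 3: union(9, 5) -> merged; set of 9 now {5, 6, 9}
Step 4: union(3, 10) -> merged; set of 3 now {3, 7, 10}
Step 5: union(7, 6) -> merged; set of 7 now {3, 5, 6, 7, 9, 10}
Step 6: union(8, 5) -> merged; set of 8 now {3, 5, 6, 7, 8, 9, 10}
Step 7: union(10, 9) -> already same set; set of 10 now {3, 5, 6, 7, 8, 9, 10}
Step 8: find(0) -> no change; set of 0 is {0}
Step 9: union(8, 10) -> already same set; set of 8 now {3, 5, 6, 7, 8, 9, 10}
Step 10: union(8, 0) -> merged; set of 8 now {0, 3, 5, 6, 7, 8, 9, 10}
Step 11: find(6) -> no change; set of 6 is {0, 3, 5, 6, 7, 8, 9, 10}
Step 12: union(8, 0) -> already same set; set of 8 now {0, 3, 5, 6, 7, 8, 9, 10}
Step 13: union(5, 7) -> already same set; set of 5 now {0, 3, 5, 6, 7, 8, 9, 10}
Step 14: union(4, 0) -> merged; set of 4 now {0, 3, 4, 5, 6, 7, 8, 9, 10}
Step 15: find(1) -> no change; set of 1 is {1}
Step 16: find(8) -> no change; set of 8 is {0, 3, 4, 5, 6, 7, 8, 9, 10}
Step 17: union(10, 5) -> already same set; set of 10 now {0, 3, 4, 5, 6, 7, 8, 9, 10}
Step 18: find(10) -> no change; set of 10 is {0, 3, 4, 5, 6, 7, 8, 9, 10}
Step 19: find(7) -> no change; set of 7 is {0, 3, 4, 5, 6, 7, 8, 9, 10}
Step 20: union(4, 9) -> already same set; set of 4 now {0, 3, 4, 5, 6, 7, 8, 9, 10}
Step 21: find(4) -> no change; set of 4 is {0, 3, 4, 5, 6, 7, 8, 9, 10}
Step 22: union(1, 4) -> merged; set of 1 now {0, 1, 3, 4, 5, 6, 7, 8, 9, 10}
Set of 7: {0, 1, 3, 4, 5, 6, 7, 8, 9, 10}; 4 is a member.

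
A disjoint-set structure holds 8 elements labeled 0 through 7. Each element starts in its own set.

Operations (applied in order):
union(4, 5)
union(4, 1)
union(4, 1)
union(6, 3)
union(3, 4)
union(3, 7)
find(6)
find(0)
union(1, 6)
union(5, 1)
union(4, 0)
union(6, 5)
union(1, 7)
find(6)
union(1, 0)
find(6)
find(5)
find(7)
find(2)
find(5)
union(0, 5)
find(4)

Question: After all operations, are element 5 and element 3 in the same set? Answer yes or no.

Answer: yes

Derivation:
Step 1: union(4, 5) -> merged; set of 4 now {4, 5}
Step 2: union(4, 1) -> merged; set of 4 now {1, 4, 5}
Step 3: union(4, 1) -> already same set; set of 4 now {1, 4, 5}
Step 4: union(6, 3) -> merged; set of 6 now {3, 6}
Step 5: union(3, 4) -> merged; set of 3 now {1, 3, 4, 5, 6}
Step 6: union(3, 7) -> merged; set of 3 now {1, 3, 4, 5, 6, 7}
Step 7: find(6) -> no change; set of 6 is {1, 3, 4, 5, 6, 7}
Step 8: find(0) -> no change; set of 0 is {0}
Step 9: union(1, 6) -> already same set; set of 1 now {1, 3, 4, 5, 6, 7}
Step 10: union(5, 1) -> already same set; set of 5 now {1, 3, 4, 5, 6, 7}
Step 11: union(4, 0) -> merged; set of 4 now {0, 1, 3, 4, 5, 6, 7}
Step 12: union(6, 5) -> already same set; set of 6 now {0, 1, 3, 4, 5, 6, 7}
Step 13: union(1, 7) -> already same set; set of 1 now {0, 1, 3, 4, 5, 6, 7}
Step 14: find(6) -> no change; set of 6 is {0, 1, 3, 4, 5, 6, 7}
Step 15: union(1, 0) -> already same set; set of 1 now {0, 1, 3, 4, 5, 6, 7}
Step 16: find(6) -> no change; set of 6 is {0, 1, 3, 4, 5, 6, 7}
Step 17: find(5) -> no change; set of 5 is {0, 1, 3, 4, 5, 6, 7}
Step 18: find(7) -> no change; set of 7 is {0, 1, 3, 4, 5, 6, 7}
Step 19: find(2) -> no change; set of 2 is {2}
Step 20: find(5) -> no change; set of 5 is {0, 1, 3, 4, 5, 6, 7}
Step 21: union(0, 5) -> already same set; set of 0 now {0, 1, 3, 4, 5, 6, 7}
Step 22: find(4) -> no change; set of 4 is {0, 1, 3, 4, 5, 6, 7}
Set of 5: {0, 1, 3, 4, 5, 6, 7}; 3 is a member.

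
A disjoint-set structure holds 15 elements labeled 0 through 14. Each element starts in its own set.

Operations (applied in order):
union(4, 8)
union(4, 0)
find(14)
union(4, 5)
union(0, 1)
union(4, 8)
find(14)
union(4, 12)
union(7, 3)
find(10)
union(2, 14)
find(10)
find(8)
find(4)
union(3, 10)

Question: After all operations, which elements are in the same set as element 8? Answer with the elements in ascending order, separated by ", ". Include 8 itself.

Step 1: union(4, 8) -> merged; set of 4 now {4, 8}
Step 2: union(4, 0) -> merged; set of 4 now {0, 4, 8}
Step 3: find(14) -> no change; set of 14 is {14}
Step 4: union(4, 5) -> merged; set of 4 now {0, 4, 5, 8}
Step 5: union(0, 1) -> merged; set of 0 now {0, 1, 4, 5, 8}
Step 6: union(4, 8) -> already same set; set of 4 now {0, 1, 4, 5, 8}
Step 7: find(14) -> no change; set of 14 is {14}
Step 8: union(4, 12) -> merged; set of 4 now {0, 1, 4, 5, 8, 12}
Step 9: union(7, 3) -> merged; set of 7 now {3, 7}
Step 10: find(10) -> no change; set of 10 is {10}
Step 11: union(2, 14) -> merged; set of 2 now {2, 14}
Step 12: find(10) -> no change; set of 10 is {10}
Step 13: find(8) -> no change; set of 8 is {0, 1, 4, 5, 8, 12}
Step 14: find(4) -> no change; set of 4 is {0, 1, 4, 5, 8, 12}
Step 15: union(3, 10) -> merged; set of 3 now {3, 7, 10}
Component of 8: {0, 1, 4, 5, 8, 12}

Answer: 0, 1, 4, 5, 8, 12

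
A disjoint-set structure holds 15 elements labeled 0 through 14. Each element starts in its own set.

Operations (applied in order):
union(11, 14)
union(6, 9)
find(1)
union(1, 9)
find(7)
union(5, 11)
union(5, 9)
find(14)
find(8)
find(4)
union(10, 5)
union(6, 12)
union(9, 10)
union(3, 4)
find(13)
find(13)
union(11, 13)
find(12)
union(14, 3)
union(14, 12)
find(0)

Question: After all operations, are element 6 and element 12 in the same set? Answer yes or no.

Step 1: union(11, 14) -> merged; set of 11 now {11, 14}
Step 2: union(6, 9) -> merged; set of 6 now {6, 9}
Step 3: find(1) -> no change; set of 1 is {1}
Step 4: union(1, 9) -> merged; set of 1 now {1, 6, 9}
Step 5: find(7) -> no change; set of 7 is {7}
Step 6: union(5, 11) -> merged; set of 5 now {5, 11, 14}
Step 7: union(5, 9) -> merged; set of 5 now {1, 5, 6, 9, 11, 14}
Step 8: find(14) -> no change; set of 14 is {1, 5, 6, 9, 11, 14}
Step 9: find(8) -> no change; set of 8 is {8}
Step 10: find(4) -> no change; set of 4 is {4}
Step 11: union(10, 5) -> merged; set of 10 now {1, 5, 6, 9, 10, 11, 14}
Step 12: union(6, 12) -> merged; set of 6 now {1, 5, 6, 9, 10, 11, 12, 14}
Step 13: union(9, 10) -> already same set; set of 9 now {1, 5, 6, 9, 10, 11, 12, 14}
Step 14: union(3, 4) -> merged; set of 3 now {3, 4}
Step 15: find(13) -> no change; set of 13 is {13}
Step 16: find(13) -> no change; set of 13 is {13}
Step 17: union(11, 13) -> merged; set of 11 now {1, 5, 6, 9, 10, 11, 12, 13, 14}
Step 18: find(12) -> no change; set of 12 is {1, 5, 6, 9, 10, 11, 12, 13, 14}
Step 19: union(14, 3) -> merged; set of 14 now {1, 3, 4, 5, 6, 9, 10, 11, 12, 13, 14}
Step 20: union(14, 12) -> already same set; set of 14 now {1, 3, 4, 5, 6, 9, 10, 11, 12, 13, 14}
Step 21: find(0) -> no change; set of 0 is {0}
Set of 6: {1, 3, 4, 5, 6, 9, 10, 11, 12, 13, 14}; 12 is a member.

Answer: yes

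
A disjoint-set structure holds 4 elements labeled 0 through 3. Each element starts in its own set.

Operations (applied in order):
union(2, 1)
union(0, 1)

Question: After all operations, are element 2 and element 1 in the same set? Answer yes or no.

Answer: yes

Derivation:
Step 1: union(2, 1) -> merged; set of 2 now {1, 2}
Step 2: union(0, 1) -> merged; set of 0 now {0, 1, 2}
Set of 2: {0, 1, 2}; 1 is a member.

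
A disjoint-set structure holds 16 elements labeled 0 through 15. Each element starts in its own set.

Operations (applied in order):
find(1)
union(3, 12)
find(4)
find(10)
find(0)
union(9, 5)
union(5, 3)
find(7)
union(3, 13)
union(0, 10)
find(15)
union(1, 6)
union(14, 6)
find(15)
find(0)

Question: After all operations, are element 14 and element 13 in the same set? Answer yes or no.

Step 1: find(1) -> no change; set of 1 is {1}
Step 2: union(3, 12) -> merged; set of 3 now {3, 12}
Step 3: find(4) -> no change; set of 4 is {4}
Step 4: find(10) -> no change; set of 10 is {10}
Step 5: find(0) -> no change; set of 0 is {0}
Step 6: union(9, 5) -> merged; set of 9 now {5, 9}
Step 7: union(5, 3) -> merged; set of 5 now {3, 5, 9, 12}
Step 8: find(7) -> no change; set of 7 is {7}
Step 9: union(3, 13) -> merged; set of 3 now {3, 5, 9, 12, 13}
Step 10: union(0, 10) -> merged; set of 0 now {0, 10}
Step 11: find(15) -> no change; set of 15 is {15}
Step 12: union(1, 6) -> merged; set of 1 now {1, 6}
Step 13: union(14, 6) -> merged; set of 14 now {1, 6, 14}
Step 14: find(15) -> no change; set of 15 is {15}
Step 15: find(0) -> no change; set of 0 is {0, 10}
Set of 14: {1, 6, 14}; 13 is not a member.

Answer: no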